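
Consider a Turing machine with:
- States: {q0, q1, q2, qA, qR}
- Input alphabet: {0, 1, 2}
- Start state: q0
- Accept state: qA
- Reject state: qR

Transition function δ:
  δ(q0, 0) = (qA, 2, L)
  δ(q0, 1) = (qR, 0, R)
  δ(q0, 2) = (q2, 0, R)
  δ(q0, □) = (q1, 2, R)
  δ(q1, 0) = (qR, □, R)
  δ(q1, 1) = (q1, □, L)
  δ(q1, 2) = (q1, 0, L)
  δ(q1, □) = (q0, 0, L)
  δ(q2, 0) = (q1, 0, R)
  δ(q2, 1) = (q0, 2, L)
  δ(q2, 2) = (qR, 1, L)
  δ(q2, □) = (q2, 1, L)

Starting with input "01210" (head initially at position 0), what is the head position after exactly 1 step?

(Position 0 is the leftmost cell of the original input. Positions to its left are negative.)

Execution trace (head position shown):
Step 0: [q0]01210  (head at position 0)
Step 1: move left → [qA]□21210  (head at position -1)

After 1 step, the head is at position -1.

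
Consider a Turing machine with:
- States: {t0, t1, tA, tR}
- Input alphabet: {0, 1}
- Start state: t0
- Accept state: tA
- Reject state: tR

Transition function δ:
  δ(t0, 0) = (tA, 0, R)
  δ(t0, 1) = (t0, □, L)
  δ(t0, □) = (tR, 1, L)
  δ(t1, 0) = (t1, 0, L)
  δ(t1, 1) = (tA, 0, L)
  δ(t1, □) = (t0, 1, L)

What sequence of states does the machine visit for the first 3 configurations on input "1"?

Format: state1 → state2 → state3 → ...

Execution trace:
Initial: [t0]1
Step 1: δ(t0, 1) = (t0, □, L) → [t0]□□
Step 2: δ(t0, □) = (tR, 1, L) → [tR]□1□

The machine reaches the reject state tR and halts.

State sequence: t0 → t0 → tR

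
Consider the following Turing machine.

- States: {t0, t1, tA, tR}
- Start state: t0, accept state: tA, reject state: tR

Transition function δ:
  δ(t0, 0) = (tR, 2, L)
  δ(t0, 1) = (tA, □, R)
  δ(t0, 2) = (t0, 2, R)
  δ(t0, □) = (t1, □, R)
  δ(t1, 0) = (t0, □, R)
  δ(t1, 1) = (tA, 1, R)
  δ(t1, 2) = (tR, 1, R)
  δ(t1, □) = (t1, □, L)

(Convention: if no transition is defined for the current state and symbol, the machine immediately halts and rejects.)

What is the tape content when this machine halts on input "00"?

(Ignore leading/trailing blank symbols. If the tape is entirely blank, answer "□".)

Execution trace:
Initial: [t0]00
Step 1: δ(t0, 0) = (tR, 2, L) → [tR]□20

The machine reaches the reject state tR and halts.

Final tape (ignoring leading/trailing blanks): 20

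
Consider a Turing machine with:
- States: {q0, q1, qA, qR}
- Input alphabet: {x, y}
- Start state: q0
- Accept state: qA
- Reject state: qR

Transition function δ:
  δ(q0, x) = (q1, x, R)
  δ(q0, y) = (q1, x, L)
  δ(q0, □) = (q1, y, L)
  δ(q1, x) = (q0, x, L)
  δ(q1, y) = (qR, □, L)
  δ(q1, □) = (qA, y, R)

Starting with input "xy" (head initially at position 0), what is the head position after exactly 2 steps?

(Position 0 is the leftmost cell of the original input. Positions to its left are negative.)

Execution trace (head position shown):
Step 0: [q0]xy  (head at position 0)
Step 1: move right → x[q1]y  (head at position 1)
Step 2: move left → [qR]x□  (head at position 0)

After 2 steps, the head is at position 0.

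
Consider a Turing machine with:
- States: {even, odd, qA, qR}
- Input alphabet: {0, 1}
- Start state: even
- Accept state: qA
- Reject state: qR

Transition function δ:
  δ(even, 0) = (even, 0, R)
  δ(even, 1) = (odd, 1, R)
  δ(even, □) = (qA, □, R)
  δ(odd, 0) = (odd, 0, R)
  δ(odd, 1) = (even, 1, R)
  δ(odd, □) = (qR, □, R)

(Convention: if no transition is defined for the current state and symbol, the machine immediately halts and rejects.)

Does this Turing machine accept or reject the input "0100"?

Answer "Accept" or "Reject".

Execution trace:
Initial: [even]0100
Step 1: δ(even, 0) = (even, 0, R) → 0[even]100
Step 2: δ(even, 1) = (odd, 1, R) → 01[odd]00
Step 3: δ(odd, 0) = (odd, 0, R) → 010[odd]0
Step 4: δ(odd, 0) = (odd, 0, R) → 0100[odd]□
Step 5: δ(odd, □) = (qR, □, R) → 0100□[qR]□

The machine reaches the reject state qR and halts.

Answer: Reject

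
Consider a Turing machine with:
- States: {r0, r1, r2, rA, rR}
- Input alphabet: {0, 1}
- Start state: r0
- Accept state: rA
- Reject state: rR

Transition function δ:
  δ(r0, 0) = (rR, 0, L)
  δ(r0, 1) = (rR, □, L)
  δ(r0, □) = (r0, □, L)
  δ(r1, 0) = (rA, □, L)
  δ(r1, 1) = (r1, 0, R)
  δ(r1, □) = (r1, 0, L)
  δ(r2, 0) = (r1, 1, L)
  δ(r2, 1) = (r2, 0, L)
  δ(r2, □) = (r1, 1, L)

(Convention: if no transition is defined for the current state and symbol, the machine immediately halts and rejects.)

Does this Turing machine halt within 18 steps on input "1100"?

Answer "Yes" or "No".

Execution trace:
Initial: [r0]1100
Step 1: δ(r0, 1) = (rR, □, L) → [rR]□□100

The machine reaches the reject state rR and halts.
The machine halted after 1 step (within the 18-step bound).

Answer: Yes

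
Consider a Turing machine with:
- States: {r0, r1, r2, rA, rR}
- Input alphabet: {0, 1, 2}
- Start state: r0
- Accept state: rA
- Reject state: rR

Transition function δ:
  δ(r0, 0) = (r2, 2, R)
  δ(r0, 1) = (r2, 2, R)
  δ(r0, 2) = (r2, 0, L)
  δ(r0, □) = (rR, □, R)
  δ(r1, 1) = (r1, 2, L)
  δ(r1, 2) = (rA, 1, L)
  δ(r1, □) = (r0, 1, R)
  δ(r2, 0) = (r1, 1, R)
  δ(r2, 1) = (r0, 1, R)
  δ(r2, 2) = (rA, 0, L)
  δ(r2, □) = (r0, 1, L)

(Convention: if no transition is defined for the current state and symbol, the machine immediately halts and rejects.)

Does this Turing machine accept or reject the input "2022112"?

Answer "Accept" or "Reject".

Execution trace:
Initial: [r0]2022112
Step 1: δ(r0, 2) = (r2, 0, L) → [r2]□0022112
Step 2: δ(r2, □) = (r0, 1, L) → [r0]□10022112
Step 3: δ(r0, □) = (rR, □, R) → □[rR]10022112

The machine reaches the reject state rR and halts.

Answer: Reject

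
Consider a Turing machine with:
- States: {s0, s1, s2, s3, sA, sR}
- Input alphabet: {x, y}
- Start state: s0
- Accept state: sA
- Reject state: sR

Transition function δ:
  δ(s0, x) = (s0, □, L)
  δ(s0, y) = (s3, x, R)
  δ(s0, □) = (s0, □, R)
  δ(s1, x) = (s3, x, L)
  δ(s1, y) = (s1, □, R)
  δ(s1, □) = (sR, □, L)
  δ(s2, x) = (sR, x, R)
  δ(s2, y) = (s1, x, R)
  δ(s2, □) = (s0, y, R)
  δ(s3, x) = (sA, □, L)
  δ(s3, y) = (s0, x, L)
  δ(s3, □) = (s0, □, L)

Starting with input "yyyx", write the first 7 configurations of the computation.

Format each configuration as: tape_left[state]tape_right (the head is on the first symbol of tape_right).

Transitions applied:
Step 1: δ(s0, y) = (s3, x, R)
Step 2: δ(s3, y) = (s0, x, L)
Step 3: δ(s0, x) = (s0, □, L)
Step 4: δ(s0, □) = (s0, □, R)
Step 5: δ(s0, □) = (s0, □, R)
Step 6: δ(s0, x) = (s0, □, L)

The first 7 configurations are:
[s0]yyyx ⊢ x[s3]yyx ⊢ [s0]xxyx ⊢ [s0]□□xyx ⊢ □[s0]□xyx ⊢ □□[s0]xyx ⊢ □[s0]□□yx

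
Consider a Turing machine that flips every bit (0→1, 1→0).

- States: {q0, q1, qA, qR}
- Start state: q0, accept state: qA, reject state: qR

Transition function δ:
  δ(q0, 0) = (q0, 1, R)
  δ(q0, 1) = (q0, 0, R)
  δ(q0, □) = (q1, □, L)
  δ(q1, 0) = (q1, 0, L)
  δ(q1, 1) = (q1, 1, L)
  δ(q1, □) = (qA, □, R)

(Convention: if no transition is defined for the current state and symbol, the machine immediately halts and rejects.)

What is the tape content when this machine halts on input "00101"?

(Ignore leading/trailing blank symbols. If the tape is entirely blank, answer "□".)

Execution trace:
Initial: [q0]00101
Step 1: δ(q0, 0) = (q0, 1, R) → 1[q0]0101
Step 2: δ(q0, 0) = (q0, 1, R) → 11[q0]101
Step 3: δ(q0, 1) = (q0, 0, R) → 110[q0]01
Step 4: δ(q0, 0) = (q0, 1, R) → 1101[q0]1
Step 5: δ(q0, 1) = (q0, 0, R) → 11010[q0]□
Step 6: δ(q0, □) = (q1, □, L) → 1101[q1]0□
Step 7: δ(q1, 0) = (q1, 0, L) → 110[q1]10□
Step 8: δ(q1, 1) = (q1, 1, L) → 11[q1]010□
Step 9: δ(q1, 0) = (q1, 0, L) → 1[q1]1010□
Step 10: δ(q1, 1) = (q1, 1, L) → [q1]11010□
Step 11: δ(q1, 1) = (q1, 1, L) → [q1]□11010□
Step 12: δ(q1, □) = (qA, □, R) → □[qA]11010□

The machine reaches the accept state qA and halts.

Final tape (ignoring leading/trailing blanks): 11010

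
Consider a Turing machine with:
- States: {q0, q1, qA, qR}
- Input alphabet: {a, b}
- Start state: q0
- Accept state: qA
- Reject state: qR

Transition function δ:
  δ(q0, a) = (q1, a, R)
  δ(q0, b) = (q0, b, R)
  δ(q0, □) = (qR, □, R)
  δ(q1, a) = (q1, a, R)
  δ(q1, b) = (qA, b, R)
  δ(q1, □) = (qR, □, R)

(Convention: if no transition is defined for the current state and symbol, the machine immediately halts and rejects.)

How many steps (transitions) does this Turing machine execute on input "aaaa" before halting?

Execution trace:
Initial: [q0]aaaa
Step 1: δ(q0, a) = (q1, a, R) → a[q1]aaa
Step 2: δ(q1, a) = (q1, a, R) → aa[q1]aa
Step 3: δ(q1, a) = (q1, a, R) → aaa[q1]a
Step 4: δ(q1, a) = (q1, a, R) → aaaa[q1]□
Step 5: δ(q1, □) = (qR, □, R) → aaaa□[qR]□

The machine reaches the reject state qR and halts.

The machine executed 5 steps before halting.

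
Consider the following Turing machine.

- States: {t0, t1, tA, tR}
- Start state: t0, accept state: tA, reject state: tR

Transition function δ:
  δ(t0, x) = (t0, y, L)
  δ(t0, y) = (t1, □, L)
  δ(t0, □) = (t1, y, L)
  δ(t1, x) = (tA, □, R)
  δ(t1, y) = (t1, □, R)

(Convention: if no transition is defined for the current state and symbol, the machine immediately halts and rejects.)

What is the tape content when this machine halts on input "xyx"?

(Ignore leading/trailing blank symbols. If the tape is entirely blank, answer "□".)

Execution trace:
Initial: [t0]xyx
Step 1: δ(t0, x) = (t0, y, L) → [t0]□yyx
Step 2: δ(t0, □) = (t1, y, L) → [t1]□yyyx

No transition is defined for δ(t1, □). By convention the machine halts and rejects.

Final tape (ignoring leading/trailing blanks): yyyx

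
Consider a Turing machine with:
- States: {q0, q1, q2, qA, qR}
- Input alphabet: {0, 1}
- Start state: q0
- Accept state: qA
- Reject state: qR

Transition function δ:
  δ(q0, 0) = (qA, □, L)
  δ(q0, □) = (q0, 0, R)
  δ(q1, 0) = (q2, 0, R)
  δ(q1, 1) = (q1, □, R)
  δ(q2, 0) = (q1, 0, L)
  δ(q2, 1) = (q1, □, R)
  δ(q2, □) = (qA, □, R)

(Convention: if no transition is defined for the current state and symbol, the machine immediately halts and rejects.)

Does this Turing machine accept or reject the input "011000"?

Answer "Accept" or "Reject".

Execution trace:
Initial: [q0]011000
Step 1: δ(q0, 0) = (qA, □, L) → [qA]□□11000

The machine reaches the accept state qA and halts.

Answer: Accept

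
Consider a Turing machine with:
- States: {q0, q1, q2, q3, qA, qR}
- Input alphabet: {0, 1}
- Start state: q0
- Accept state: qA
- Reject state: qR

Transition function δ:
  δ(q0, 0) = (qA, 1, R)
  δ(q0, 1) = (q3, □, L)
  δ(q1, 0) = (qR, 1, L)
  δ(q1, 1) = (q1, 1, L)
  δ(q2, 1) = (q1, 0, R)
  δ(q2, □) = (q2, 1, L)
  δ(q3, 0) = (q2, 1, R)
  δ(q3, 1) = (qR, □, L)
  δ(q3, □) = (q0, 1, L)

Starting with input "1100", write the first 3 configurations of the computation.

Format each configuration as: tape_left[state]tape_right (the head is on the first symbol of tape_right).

Transitions applied:
Step 1: δ(q0, 1) = (q3, □, L)
Step 2: δ(q3, □) = (q0, 1, L)

The first 3 configurations are:
[q0]1100 ⊢ [q3]□□100 ⊢ [q0]□1□100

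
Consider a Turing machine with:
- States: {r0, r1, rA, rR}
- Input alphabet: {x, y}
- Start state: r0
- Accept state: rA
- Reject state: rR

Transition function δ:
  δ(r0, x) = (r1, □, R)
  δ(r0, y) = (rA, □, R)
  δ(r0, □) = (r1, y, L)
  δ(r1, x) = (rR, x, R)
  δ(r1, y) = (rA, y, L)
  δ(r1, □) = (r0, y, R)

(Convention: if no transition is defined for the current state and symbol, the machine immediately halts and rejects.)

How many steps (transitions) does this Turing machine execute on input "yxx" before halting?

Execution trace:
Initial: [r0]yxx
Step 1: δ(r0, y) = (rA, □, R) → □[rA]xx

The machine reaches the accept state rA and halts.

The machine executed 1 step before halting.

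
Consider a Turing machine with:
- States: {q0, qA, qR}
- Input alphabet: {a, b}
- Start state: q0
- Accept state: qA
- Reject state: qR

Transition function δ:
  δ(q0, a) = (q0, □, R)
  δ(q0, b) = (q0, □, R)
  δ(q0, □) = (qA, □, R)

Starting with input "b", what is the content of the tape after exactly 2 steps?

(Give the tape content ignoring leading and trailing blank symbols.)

Execution trace:
Initial: [q0]b
Step 1: δ(q0, b) = (q0, □, R) → □[q0]□
Step 2: δ(q0, □) = (qA, □, R) → □□[qA]□

The machine reaches the accept state qA and halts.

After 2 steps, the tape (ignoring leading/trailing blanks) is: □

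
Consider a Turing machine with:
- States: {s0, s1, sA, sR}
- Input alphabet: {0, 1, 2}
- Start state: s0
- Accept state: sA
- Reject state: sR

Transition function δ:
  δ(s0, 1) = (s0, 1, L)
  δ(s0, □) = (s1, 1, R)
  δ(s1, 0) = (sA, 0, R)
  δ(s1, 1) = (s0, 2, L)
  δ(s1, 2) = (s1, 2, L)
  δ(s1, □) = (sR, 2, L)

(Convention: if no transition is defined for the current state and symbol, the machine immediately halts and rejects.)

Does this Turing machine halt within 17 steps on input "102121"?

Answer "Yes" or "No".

Execution trace:
Initial: [s0]102121
Step 1: δ(s0, 1) = (s0, 1, L) → [s0]□102121
Step 2: δ(s0, □) = (s1, 1, R) → 1[s1]102121
Step 3: δ(s1, 1) = (s0, 2, L) → [s0]1202121
Step 4: δ(s0, 1) = (s0, 1, L) → [s0]□1202121
Step 5: δ(s0, □) = (s1, 1, R) → 1[s1]1202121
Step 6: δ(s1, 1) = (s0, 2, L) → [s0]12202121
Step 7: δ(s0, 1) = (s0, 1, L) → [s0]□12202121
Step 8: δ(s0, □) = (s1, 1, R) → 1[s1]12202121
Step 9: δ(s1, 1) = (s0, 2, L) → [s0]122202121
Step 10: δ(s0, 1) = (s0, 1, L) → [s0]□122202121
Step 11: δ(s0, □) = (s1, 1, R) → 1[s1]122202121
Step 12: δ(s1, 1) = (s0, 2, L) → [s0]1222202121
Step 13: δ(s0, 1) = (s0, 1, L) → [s0]□1222202121
Step 14: δ(s0, □) = (s1, 1, R) → 1[s1]1222202121
Step 15: δ(s1, 1) = (s0, 2, L) → [s0]12222202121
Step 16: δ(s0, 1) = (s0, 1, L) → [s0]□12222202121
Step 17: δ(s0, □) = (s1, 1, R) → 1[s1]12222202121

The machine has not reached a halting state after 17 steps.
The machine did not halt within the 17-step bound.

Answer: No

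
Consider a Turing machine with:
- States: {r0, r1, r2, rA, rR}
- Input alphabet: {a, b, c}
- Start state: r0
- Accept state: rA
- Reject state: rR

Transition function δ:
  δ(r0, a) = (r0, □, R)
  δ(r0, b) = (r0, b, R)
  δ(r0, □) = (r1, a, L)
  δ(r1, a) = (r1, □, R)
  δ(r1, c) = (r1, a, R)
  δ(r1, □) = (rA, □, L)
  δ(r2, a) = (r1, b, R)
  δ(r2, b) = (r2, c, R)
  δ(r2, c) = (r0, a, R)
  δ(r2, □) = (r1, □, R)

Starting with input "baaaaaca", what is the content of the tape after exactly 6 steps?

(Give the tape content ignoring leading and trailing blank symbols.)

Execution trace:
Initial: [r0]baaaaaca
Step 1: δ(r0, b) = (r0, b, R) → b[r0]aaaaaca
Step 2: δ(r0, a) = (r0, □, R) → b□[r0]aaaaca
Step 3: δ(r0, a) = (r0, □, R) → b□□[r0]aaaca
Step 4: δ(r0, a) = (r0, □, R) → b□□□[r0]aaca
Step 5: δ(r0, a) = (r0, □, R) → b□□□□[r0]aca
Step 6: δ(r0, a) = (r0, □, R) → b□□□□□[r0]ca

No transition is defined for δ(r0, c). By convention the machine halts and rejects.

After 6 steps, the tape (ignoring leading/trailing blanks) is: b□□□□□ca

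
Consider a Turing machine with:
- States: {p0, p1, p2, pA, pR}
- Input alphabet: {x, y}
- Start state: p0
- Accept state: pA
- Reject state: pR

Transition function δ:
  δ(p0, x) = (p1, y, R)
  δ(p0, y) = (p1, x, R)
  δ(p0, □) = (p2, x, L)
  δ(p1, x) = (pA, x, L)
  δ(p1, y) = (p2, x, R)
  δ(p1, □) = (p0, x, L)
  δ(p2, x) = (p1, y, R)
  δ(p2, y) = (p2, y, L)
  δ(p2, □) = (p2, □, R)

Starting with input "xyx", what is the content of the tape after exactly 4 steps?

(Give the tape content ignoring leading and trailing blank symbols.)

Execution trace:
Initial: [p0]xyx
Step 1: δ(p0, x) = (p1, y, R) → y[p1]yx
Step 2: δ(p1, y) = (p2, x, R) → yx[p2]x
Step 3: δ(p2, x) = (p1, y, R) → yxy[p1]□
Step 4: δ(p1, □) = (p0, x, L) → yx[p0]yx

After 4 steps, the tape (ignoring leading/trailing blanks) is: yxyx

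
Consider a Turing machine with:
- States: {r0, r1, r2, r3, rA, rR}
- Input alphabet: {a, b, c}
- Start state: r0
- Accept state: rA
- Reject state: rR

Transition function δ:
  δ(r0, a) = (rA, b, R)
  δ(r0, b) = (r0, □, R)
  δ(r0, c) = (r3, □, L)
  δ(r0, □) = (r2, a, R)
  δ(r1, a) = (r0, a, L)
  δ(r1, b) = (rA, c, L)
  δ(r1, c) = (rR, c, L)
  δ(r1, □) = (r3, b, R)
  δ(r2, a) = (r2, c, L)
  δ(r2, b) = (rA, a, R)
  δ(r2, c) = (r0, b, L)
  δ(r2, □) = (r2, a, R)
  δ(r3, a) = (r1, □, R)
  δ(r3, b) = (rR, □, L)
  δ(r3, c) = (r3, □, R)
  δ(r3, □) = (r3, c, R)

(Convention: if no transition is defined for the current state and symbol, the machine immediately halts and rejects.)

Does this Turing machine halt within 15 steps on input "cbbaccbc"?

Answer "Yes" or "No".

Execution trace:
Initial: [r0]cbbaccbc
Step 1: δ(r0, c) = (r3, □, L) → [r3]□□bbaccbc
Step 2: δ(r3, □) = (r3, c, R) → c[r3]□bbaccbc
Step 3: δ(r3, □) = (r3, c, R) → cc[r3]bbaccbc
Step 4: δ(r3, b) = (rR, □, L) → c[rR]c□baccbc

The machine reaches the reject state rR and halts.
The machine halted after 4 steps (within the 15-step bound).

Answer: Yes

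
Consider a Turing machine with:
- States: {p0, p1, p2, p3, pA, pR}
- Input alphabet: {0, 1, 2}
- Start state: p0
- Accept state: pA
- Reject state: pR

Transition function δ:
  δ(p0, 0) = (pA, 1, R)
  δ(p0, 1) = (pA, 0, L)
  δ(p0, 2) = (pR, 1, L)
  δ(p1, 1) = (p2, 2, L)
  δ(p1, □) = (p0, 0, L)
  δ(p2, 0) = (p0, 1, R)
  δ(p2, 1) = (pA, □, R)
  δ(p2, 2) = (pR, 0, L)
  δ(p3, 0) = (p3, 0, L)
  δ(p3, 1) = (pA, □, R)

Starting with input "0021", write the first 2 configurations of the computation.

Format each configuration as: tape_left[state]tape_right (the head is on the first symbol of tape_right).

Transitions applied:
Step 1: δ(p0, 0) = (pA, 1, R)

The first 2 configurations are:
[p0]0021 ⊢ 1[pA]021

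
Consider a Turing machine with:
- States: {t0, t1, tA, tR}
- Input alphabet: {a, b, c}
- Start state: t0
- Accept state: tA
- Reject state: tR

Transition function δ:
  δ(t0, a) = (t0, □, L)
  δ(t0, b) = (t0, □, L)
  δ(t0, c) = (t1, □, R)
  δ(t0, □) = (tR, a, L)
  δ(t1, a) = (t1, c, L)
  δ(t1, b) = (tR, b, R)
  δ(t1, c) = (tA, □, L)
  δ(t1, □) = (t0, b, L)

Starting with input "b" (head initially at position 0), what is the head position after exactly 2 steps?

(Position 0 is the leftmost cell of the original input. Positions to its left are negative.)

Execution trace (head position shown):
Step 0: [t0]b  (head at position 0)
Step 1: move left → [t0]□□  (head at position -1)
Step 2: move left → [tR]□a□  (head at position -2)

After 2 steps, the head is at position -2.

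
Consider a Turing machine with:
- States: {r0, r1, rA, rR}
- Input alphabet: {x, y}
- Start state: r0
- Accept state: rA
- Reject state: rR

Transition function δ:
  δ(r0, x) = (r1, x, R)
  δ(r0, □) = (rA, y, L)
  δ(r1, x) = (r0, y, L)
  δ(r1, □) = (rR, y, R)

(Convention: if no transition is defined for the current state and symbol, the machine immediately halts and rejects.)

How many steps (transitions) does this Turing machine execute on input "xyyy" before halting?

Execution trace:
Initial: [r0]xyyy
Step 1: δ(r0, x) = (r1, x, R) → x[r1]yyy

No transition is defined for δ(r1, y). By convention the machine halts and rejects.

The machine executed 1 step before halting.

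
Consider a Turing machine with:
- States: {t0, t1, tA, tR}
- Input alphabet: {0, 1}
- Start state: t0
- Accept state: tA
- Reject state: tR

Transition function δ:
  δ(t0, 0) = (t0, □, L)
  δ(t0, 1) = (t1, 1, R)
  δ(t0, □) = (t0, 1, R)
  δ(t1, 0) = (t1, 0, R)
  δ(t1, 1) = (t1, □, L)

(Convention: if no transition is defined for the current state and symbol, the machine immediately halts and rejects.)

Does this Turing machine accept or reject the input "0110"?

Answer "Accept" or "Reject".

Execution trace:
Initial: [t0]0110
Step 1: δ(t0, 0) = (t0, □, L) → [t0]□□110
Step 2: δ(t0, □) = (t0, 1, R) → 1[t0]□110
Step 3: δ(t0, □) = (t0, 1, R) → 11[t0]110
Step 4: δ(t0, 1) = (t1, 1, R) → 111[t1]10
Step 5: δ(t1, 1) = (t1, □, L) → 11[t1]1□0
Step 6: δ(t1, 1) = (t1, □, L) → 1[t1]1□□0
Step 7: δ(t1, 1) = (t1, □, L) → [t1]1□□□0
Step 8: δ(t1, 1) = (t1, □, L) → [t1]□□□□□0

No transition is defined for δ(t1, □). By convention the machine halts and rejects.

Answer: Reject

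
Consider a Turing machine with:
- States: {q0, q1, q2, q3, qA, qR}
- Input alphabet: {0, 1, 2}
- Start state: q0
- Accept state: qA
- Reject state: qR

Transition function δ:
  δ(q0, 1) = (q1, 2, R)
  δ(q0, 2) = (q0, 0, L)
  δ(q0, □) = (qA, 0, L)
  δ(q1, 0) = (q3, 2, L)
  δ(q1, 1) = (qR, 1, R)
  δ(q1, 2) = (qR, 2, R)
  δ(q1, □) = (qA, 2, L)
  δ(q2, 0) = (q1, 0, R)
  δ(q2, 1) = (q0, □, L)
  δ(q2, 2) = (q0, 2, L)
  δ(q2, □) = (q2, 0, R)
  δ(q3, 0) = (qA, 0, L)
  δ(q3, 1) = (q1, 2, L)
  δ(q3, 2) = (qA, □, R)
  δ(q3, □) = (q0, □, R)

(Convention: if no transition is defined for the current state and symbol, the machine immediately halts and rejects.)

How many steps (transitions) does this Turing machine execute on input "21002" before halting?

Execution trace:
Initial: [q0]21002
Step 1: δ(q0, 2) = (q0, 0, L) → [q0]□01002
Step 2: δ(q0, □) = (qA, 0, L) → [qA]□001002

The machine reaches the accept state qA and halts.

The machine executed 2 steps before halting.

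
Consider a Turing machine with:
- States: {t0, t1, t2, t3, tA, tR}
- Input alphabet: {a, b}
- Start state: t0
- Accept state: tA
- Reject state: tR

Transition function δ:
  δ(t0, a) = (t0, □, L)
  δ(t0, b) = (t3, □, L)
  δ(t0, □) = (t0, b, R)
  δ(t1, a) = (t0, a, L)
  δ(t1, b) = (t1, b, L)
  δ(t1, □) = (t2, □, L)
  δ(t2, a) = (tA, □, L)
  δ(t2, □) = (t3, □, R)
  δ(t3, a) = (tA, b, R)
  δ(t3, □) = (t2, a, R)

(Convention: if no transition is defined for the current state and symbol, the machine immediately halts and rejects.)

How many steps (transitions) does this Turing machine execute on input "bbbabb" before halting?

Execution trace:
Initial: [t0]bbbabb
Step 1: δ(t0, b) = (t3, □, L) → [t3]□□bbabb
Step 2: δ(t3, □) = (t2, a, R) → a[t2]□bbabb
Step 3: δ(t2, □) = (t3, □, R) → a□[t3]bbabb

No transition is defined for δ(t3, b). By convention the machine halts and rejects.

The machine executed 3 steps before halting.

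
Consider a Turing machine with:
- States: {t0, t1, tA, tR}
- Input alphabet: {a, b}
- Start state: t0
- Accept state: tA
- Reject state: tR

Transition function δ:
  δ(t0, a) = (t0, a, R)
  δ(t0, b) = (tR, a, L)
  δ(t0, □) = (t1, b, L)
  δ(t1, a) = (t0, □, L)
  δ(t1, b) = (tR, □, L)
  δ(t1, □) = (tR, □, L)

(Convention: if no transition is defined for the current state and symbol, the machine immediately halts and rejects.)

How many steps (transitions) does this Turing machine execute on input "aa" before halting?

Execution trace:
Initial: [t0]aa
Step 1: δ(t0, a) = (t0, a, R) → a[t0]a
Step 2: δ(t0, a) = (t0, a, R) → aa[t0]□
Step 3: δ(t0, □) = (t1, b, L) → a[t1]ab
Step 4: δ(t1, a) = (t0, □, L) → [t0]a□b
Step 5: δ(t0, a) = (t0, a, R) → a[t0]□b
Step 6: δ(t0, □) = (t1, b, L) → [t1]abb
Step 7: δ(t1, a) = (t0, □, L) → [t0]□□bb
Step 8: δ(t0, □) = (t1, b, L) → [t1]□b□bb
Step 9: δ(t1, □) = (tR, □, L) → [tR]□□b□bb

The machine reaches the reject state tR and halts.

The machine executed 9 steps before halting.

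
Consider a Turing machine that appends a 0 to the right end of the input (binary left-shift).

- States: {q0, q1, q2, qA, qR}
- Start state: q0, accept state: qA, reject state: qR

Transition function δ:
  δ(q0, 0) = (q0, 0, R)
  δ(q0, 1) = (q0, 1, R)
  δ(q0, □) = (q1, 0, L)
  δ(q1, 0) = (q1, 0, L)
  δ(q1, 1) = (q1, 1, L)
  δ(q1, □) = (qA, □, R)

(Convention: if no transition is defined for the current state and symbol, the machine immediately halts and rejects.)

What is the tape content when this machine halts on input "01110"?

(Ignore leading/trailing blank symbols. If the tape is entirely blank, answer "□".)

Execution trace:
Initial: [q0]01110
Step 1: δ(q0, 0) = (q0, 0, R) → 0[q0]1110
Step 2: δ(q0, 1) = (q0, 1, R) → 01[q0]110
Step 3: δ(q0, 1) = (q0, 1, R) → 011[q0]10
Step 4: δ(q0, 1) = (q0, 1, R) → 0111[q0]0
Step 5: δ(q0, 0) = (q0, 0, R) → 01110[q0]□
Step 6: δ(q0, □) = (q1, 0, L) → 0111[q1]00
Step 7: δ(q1, 0) = (q1, 0, L) → 011[q1]100
Step 8: δ(q1, 1) = (q1, 1, L) → 01[q1]1100
Step 9: δ(q1, 1) = (q1, 1, L) → 0[q1]11100
Step 10: δ(q1, 1) = (q1, 1, L) → [q1]011100
Step 11: δ(q1, 0) = (q1, 0, L) → [q1]□011100
Step 12: δ(q1, □) = (qA, □, R) → □[qA]011100

The machine reaches the accept state qA and halts.

Final tape (ignoring leading/trailing blanks): 011100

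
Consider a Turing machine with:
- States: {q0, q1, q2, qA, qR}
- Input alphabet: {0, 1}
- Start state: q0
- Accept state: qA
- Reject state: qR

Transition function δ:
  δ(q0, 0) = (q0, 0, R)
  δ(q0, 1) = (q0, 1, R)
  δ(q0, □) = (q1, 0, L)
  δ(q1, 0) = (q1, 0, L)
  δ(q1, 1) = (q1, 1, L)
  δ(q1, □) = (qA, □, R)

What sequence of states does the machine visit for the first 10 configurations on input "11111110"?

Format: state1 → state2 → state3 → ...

Execution trace:
Initial: [q0]11111110
Step 1: δ(q0, 1) = (q0, 1, R) → 1[q0]1111110
Step 2: δ(q0, 1) = (q0, 1, R) → 11[q0]111110
Step 3: δ(q0, 1) = (q0, 1, R) → 111[q0]11110
Step 4: δ(q0, 1) = (q0, 1, R) → 1111[q0]1110
Step 5: δ(q0, 1) = (q0, 1, R) → 11111[q0]110
Step 6: δ(q0, 1) = (q0, 1, R) → 111111[q0]10
Step 7: δ(q0, 1) = (q0, 1, R) → 1111111[q0]0
Step 8: δ(q0, 0) = (q0, 0, R) → 11111110[q0]□
Step 9: δ(q0, □) = (q1, 0, L) → 1111111[q1]00

State sequence: q0 → q0 → q0 → q0 → q0 → q0 → q0 → q0 → q0 → q1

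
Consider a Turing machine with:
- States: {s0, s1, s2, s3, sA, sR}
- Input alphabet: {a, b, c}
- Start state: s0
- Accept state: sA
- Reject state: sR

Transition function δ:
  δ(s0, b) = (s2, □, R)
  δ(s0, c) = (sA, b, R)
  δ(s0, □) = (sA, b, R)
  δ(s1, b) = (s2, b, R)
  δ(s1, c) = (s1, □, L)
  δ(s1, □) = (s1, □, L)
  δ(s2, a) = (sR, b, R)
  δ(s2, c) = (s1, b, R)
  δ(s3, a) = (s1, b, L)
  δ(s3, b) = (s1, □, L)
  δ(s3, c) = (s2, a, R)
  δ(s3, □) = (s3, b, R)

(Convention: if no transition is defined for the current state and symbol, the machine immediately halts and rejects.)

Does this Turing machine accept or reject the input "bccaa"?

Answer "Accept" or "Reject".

Execution trace:
Initial: [s0]bccaa
Step 1: δ(s0, b) = (s2, □, R) → □[s2]ccaa
Step 2: δ(s2, c) = (s1, b, R) → □b[s1]caa
Step 3: δ(s1, c) = (s1, □, L) → □[s1]b□aa
Step 4: δ(s1, b) = (s2, b, R) → □b[s2]□aa

No transition is defined for δ(s2, □). By convention the machine halts and rejects.

Answer: Reject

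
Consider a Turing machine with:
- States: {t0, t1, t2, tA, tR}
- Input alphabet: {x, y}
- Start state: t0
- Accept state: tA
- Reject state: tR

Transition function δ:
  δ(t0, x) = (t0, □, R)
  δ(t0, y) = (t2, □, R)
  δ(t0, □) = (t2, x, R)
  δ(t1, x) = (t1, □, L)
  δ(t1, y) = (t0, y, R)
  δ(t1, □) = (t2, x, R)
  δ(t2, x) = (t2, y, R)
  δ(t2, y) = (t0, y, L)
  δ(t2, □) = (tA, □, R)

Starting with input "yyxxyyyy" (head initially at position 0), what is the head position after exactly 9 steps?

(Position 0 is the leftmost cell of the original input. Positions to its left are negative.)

Execution trace (head position shown):
Step 0: [t0]yyxxyyyy  (head at position 0)
Step 1: move right → □[t2]yxxyyyy  (head at position 1)
Step 2: move left → [t0]□yxxyyyy  (head at position 0)
Step 3: move right → x[t2]yxxyyyy  (head at position 1)
Step 4: move left → [t0]xyxxyyyy  (head at position 0)
Step 5: move right → □[t0]yxxyyyy  (head at position 1)
Step 6: move right → □□[t2]xxyyyy  (head at position 2)
Step 7: move right → □□y[t2]xyyyy  (head at position 3)
Step 8: move right → □□yy[t2]yyyy  (head at position 4)
Step 9: move left → □□y[t0]yyyyy  (head at position 3)

After 9 steps, the head is at position 3.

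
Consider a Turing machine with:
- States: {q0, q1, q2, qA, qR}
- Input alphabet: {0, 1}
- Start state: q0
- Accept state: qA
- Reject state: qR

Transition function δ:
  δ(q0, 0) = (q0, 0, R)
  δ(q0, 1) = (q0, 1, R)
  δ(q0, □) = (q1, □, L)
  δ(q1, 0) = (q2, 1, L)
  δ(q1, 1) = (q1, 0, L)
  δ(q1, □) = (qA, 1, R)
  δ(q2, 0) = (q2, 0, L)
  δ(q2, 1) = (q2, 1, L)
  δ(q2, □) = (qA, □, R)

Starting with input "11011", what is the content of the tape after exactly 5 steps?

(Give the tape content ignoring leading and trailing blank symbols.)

Execution trace:
Initial: [q0]11011
Step 1: δ(q0, 1) = (q0, 1, R) → 1[q0]1011
Step 2: δ(q0, 1) = (q0, 1, R) → 11[q0]011
Step 3: δ(q0, 0) = (q0, 0, R) → 110[q0]11
Step 4: δ(q0, 1) = (q0, 1, R) → 1101[q0]1
Step 5: δ(q0, 1) = (q0, 1, R) → 11011[q0]□

After 5 steps, the tape (ignoring leading/trailing blanks) is: 11011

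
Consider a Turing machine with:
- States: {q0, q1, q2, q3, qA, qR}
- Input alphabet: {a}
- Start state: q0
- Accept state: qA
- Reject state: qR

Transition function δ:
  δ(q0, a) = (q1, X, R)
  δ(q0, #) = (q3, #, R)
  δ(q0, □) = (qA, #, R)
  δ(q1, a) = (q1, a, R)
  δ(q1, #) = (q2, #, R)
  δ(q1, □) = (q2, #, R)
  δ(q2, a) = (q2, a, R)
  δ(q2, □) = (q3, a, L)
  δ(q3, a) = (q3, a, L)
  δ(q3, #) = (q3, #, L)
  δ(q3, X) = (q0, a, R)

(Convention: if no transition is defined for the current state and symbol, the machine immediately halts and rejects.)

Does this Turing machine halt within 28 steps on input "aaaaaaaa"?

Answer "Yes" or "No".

Execution trace:
Initial: [q0]aaaaaaaa
Step 1: δ(q0, a) = (q1, X, R) → X[q1]aaaaaaa
Step 2: δ(q1, a) = (q1, a, R) → Xa[q1]aaaaaa
Step 3: δ(q1, a) = (q1, a, R) → Xaa[q1]aaaaa
Step 4: δ(q1, a) = (q1, a, R) → Xaaa[q1]aaaa
Step 5: δ(q1, a) = (q1, a, R) → Xaaaa[q1]aaa
Step 6: δ(q1, a) = (q1, a, R) → Xaaaaa[q1]aa
Step 7: δ(q1, a) = (q1, a, R) → Xaaaaaa[q1]a
Step 8: δ(q1, a) = (q1, a, R) → Xaaaaaaa[q1]□
Step 9: δ(q1, □) = (q2, #, R) → Xaaaaaaa#[q2]□
Step 10: δ(q2, □) = (q3, a, L) → Xaaaaaaa[q3]#a
Step 11: δ(q3, #) = (q3, #, L) → Xaaaaaa[q3]a#a
Step 12: δ(q3, a) = (q3, a, L) → Xaaaaa[q3]aa#a
Step 13: δ(q3, a) = (q3, a, L) → Xaaaa[q3]aaa#a
Step 14: δ(q3, a) = (q3, a, L) → Xaaa[q3]aaaa#a
Step 15: δ(q3, a) = (q3, a, L) → Xaa[q3]aaaaa#a
Step 16: δ(q3, a) = (q3, a, L) → Xa[q3]aaaaaa#a
Step 17: δ(q3, a) = (q3, a, L) → X[q3]aaaaaaa#a
Step 18: δ(q3, a) = (q3, a, L) → [q3]Xaaaaaaa#a
Step 19: δ(q3, X) = (q0, a, R) → a[q0]aaaaaaa#a
Step 20: δ(q0, a) = (q1, X, R) → aX[q1]aaaaaa#a
Step 21: δ(q1, a) = (q1, a, R) → aXa[q1]aaaaa#a
Step 22: δ(q1, a) = (q1, a, R) → aXaa[q1]aaaa#a
Step 23: δ(q1, a) = (q1, a, R) → aXaaa[q1]aaa#a
Step 24: δ(q1, a) = (q1, a, R) → aXaaaa[q1]aa#a
Step 25: δ(q1, a) = (q1, a, R) → aXaaaaa[q1]a#a
Step 26: δ(q1, a) = (q1, a, R) → aXaaaaaa[q1]#a
Step 27: δ(q1, #) = (q2, #, R) → aXaaaaaa#[q2]a
Step 28: δ(q2, a) = (q2, a, R) → aXaaaaaa#a[q2]□

The machine has not reached a halting state after 28 steps.
The machine did not halt within the 28-step bound.

Answer: No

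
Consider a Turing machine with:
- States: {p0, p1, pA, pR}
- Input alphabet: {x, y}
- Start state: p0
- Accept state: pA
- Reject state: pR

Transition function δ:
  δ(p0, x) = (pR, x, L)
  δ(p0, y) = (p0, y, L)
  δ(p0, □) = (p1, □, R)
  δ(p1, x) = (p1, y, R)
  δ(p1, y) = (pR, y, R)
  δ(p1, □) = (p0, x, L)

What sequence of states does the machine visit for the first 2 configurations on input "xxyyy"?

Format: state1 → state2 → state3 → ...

Execution trace:
Initial: [p0]xxyyy
Step 1: δ(p0, x) = (pR, x, L) → [pR]□xxyyy

The machine reaches the reject state pR and halts.

State sequence: p0 → pR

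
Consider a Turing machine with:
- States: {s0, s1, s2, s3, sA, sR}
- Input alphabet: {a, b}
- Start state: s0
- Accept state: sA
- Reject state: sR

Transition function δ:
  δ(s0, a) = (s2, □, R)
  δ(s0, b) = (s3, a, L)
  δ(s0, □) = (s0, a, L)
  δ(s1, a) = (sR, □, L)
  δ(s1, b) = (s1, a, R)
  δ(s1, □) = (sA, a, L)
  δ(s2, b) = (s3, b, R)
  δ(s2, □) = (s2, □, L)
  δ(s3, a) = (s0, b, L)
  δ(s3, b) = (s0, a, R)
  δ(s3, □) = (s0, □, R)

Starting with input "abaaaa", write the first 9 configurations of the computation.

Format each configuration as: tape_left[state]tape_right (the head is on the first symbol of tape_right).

Transitions applied:
Step 1: δ(s0, a) = (s2, □, R)
Step 2: δ(s2, b) = (s3, b, R)
Step 3: δ(s3, a) = (s0, b, L)
Step 4: δ(s0, b) = (s3, a, L)
Step 5: δ(s3, □) = (s0, □, R)
Step 6: δ(s0, a) = (s2, □, R)
Step 7: δ(s2, b) = (s3, b, R)
Step 8: δ(s3, a) = (s0, b, L)

The first 9 configurations are:
[s0]abaaaa ⊢ □[s2]baaaa ⊢ □b[s3]aaaa ⊢ □[s0]bbaaa ⊢ [s3]□abaaa ⊢ □[s0]abaaa ⊢ □□[s2]baaa ⊢ □□b[s3]aaa ⊢ □□[s0]bbaa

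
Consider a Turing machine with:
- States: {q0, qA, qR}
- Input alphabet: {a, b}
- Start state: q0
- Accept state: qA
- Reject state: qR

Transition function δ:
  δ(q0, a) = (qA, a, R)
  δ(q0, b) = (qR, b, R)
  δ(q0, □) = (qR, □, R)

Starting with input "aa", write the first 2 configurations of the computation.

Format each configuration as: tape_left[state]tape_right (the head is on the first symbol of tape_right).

Transitions applied:
Step 1: δ(q0, a) = (qA, a, R)

The first 2 configurations are:
[q0]aa ⊢ a[qA]a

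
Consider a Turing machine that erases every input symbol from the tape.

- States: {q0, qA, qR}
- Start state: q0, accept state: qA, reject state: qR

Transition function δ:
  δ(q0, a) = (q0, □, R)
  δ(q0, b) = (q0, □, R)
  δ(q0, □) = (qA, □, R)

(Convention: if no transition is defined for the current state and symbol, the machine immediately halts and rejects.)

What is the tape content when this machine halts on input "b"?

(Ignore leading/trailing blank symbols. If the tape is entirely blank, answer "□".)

Execution trace:
Initial: [q0]b
Step 1: δ(q0, b) = (q0, □, R) → □[q0]□
Step 2: δ(q0, □) = (qA, □, R) → □□[qA]□

The machine reaches the accept state qA and halts.

Final tape (ignoring leading/trailing blanks): □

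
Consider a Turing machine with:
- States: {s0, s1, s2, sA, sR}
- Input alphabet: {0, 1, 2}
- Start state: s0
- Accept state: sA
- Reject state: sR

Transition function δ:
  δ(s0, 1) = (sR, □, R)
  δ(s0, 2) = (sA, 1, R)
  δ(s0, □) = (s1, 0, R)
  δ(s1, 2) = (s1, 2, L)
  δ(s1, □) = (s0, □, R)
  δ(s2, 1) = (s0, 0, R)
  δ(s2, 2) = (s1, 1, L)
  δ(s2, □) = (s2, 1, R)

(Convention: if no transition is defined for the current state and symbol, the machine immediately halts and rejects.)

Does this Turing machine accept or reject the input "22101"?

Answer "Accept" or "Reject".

Execution trace:
Initial: [s0]22101
Step 1: δ(s0, 2) = (sA, 1, R) → 1[sA]2101

The machine reaches the accept state sA and halts.

Answer: Accept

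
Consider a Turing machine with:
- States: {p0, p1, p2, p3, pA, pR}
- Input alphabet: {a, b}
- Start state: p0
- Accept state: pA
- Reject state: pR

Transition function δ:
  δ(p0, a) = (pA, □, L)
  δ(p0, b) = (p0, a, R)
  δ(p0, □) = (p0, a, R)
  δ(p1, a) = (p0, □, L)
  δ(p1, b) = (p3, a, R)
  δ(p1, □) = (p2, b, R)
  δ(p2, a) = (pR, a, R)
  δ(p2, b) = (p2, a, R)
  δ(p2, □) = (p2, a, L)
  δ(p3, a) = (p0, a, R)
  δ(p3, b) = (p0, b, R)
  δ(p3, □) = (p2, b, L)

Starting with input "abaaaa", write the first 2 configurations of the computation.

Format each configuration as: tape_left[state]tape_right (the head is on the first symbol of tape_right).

Transitions applied:
Step 1: δ(p0, a) = (pA, □, L)

The first 2 configurations are:
[p0]abaaaa ⊢ [pA]□□baaaa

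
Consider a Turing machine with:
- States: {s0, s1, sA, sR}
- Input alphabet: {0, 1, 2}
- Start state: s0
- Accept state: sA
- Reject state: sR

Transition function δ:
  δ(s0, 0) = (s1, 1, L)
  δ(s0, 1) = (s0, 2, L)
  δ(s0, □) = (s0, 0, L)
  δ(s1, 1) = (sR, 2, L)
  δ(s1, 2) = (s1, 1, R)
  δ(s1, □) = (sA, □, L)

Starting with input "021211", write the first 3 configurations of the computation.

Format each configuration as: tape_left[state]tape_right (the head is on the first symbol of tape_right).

Transitions applied:
Step 1: δ(s0, 0) = (s1, 1, L)
Step 2: δ(s1, □) = (sA, □, L)

The first 3 configurations are:
[s0]021211 ⊢ [s1]□121211 ⊢ [sA]□□121211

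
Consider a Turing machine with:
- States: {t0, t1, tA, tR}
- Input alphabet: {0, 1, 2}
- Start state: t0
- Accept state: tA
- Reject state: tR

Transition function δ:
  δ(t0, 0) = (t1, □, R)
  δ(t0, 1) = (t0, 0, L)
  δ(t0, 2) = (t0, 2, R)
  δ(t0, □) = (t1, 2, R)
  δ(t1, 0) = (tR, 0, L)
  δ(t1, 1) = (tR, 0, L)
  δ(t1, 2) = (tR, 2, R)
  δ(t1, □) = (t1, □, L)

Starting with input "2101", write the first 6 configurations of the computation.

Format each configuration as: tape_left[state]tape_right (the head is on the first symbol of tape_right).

Transitions applied:
Step 1: δ(t0, 2) = (t0, 2, R)
Step 2: δ(t0, 1) = (t0, 0, L)
Step 3: δ(t0, 2) = (t0, 2, R)
Step 4: δ(t0, 0) = (t1, □, R)
Step 5: δ(t1, 0) = (tR, 0, L)

The first 6 configurations are:
[t0]2101 ⊢ 2[t0]101 ⊢ [t0]2001 ⊢ 2[t0]001 ⊢ 2□[t1]01 ⊢ 2[tR]□01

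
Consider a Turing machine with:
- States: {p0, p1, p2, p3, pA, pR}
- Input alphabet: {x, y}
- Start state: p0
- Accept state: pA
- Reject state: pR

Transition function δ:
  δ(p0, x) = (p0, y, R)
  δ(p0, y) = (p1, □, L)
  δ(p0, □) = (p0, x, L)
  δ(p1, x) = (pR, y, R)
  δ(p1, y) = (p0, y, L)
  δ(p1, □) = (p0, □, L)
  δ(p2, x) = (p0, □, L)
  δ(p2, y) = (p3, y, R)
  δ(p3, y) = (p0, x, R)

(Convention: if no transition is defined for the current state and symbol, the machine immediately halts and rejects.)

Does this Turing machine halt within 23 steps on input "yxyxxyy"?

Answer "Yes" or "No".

Execution trace:
Initial: [p0]yxyxxyy
Step 1: δ(p0, y) = (p1, □, L) → [p1]□□xyxxyy
Step 2: δ(p1, □) = (p0, □, L) → [p0]□□□xyxxyy
Step 3: δ(p0, □) = (p0, x, L) → [p0]□x□□xyxxyy
Step 4: δ(p0, □) = (p0, x, L) → [p0]□xx□□xyxxyy
Step 5: δ(p0, □) = (p0, x, L) → [p0]□xxx□□xyxxyy
Step 6: δ(p0, □) = (p0, x, L) → [p0]□xxxx□□xyxxyy
Step 7: δ(p0, □) = (p0, x, L) → [p0]□xxxxx□□xyxxyy
Step 8: δ(p0, □) = (p0, x, L) → [p0]□xxxxxx□□xyxxyy
Step 9: δ(p0, □) = (p0, x, L) → [p0]□xxxxxxx□□xyxxyy
Step 10: δ(p0, □) = (p0, x, L) → [p0]□xxxxxxxx□□xyxxyy
Step 11: δ(p0, □) = (p0, x, L) → [p0]□xxxxxxxxx□□xyxxyy
Step 12: δ(p0, □) = (p0, x, L) → [p0]□xxxxxxxxxx□□xyxxyy
Step 13: δ(p0, □) = (p0, x, L) → [p0]□xxxxxxxxxxx□□xyxxyy
Step 14: δ(p0, □) = (p0, x, L) → [p0]□xxxxxxxxxxxx□□xyxxyy
Step 15: δ(p0, □) = (p0, x, L) → [p0]□xxxxxxxxxxxxx□□xyxxyy
Step 16: δ(p0, □) = (p0, x, L) → [p0]□xxxxxxxxxxxxxx□□xyxxyy
Step 17: δ(p0, □) = (p0, x, L) → [p0]□xxxxxxxxxxxxxxx□□xyxxyy
Step 18: δ(p0, □) = (p0, x, L) → [p0]□xxxxxxxxxxxxxxxx□□xyxxyy
Step 19: δ(p0, □) = (p0, x, L) → [p0]□xxxxxxxxxxxxxxxxx□□xyxxyy
Step 20: δ(p0, □) = (p0, x, L) → [p0]□xxxxxxxxxxxxxxxxxx□□xyxxyy
Step 21: δ(p0, □) = (p0, x, L) → [p0]□xxxxxxxxxxxxxxxxxxx□□xyxxyy
Step 22: δ(p0, □) = (p0, x, L) → [p0]□xxxxxxxxxxxxxxxxxxxx□□xyxxyy
Step 23: δ(p0, □) = (p0, x, L) → [p0]□xxxxxxxxxxxxxxxxxxxxx□□xyxxyy

The machine has not reached a halting state after 23 steps.
The machine did not halt within the 23-step bound.

Answer: No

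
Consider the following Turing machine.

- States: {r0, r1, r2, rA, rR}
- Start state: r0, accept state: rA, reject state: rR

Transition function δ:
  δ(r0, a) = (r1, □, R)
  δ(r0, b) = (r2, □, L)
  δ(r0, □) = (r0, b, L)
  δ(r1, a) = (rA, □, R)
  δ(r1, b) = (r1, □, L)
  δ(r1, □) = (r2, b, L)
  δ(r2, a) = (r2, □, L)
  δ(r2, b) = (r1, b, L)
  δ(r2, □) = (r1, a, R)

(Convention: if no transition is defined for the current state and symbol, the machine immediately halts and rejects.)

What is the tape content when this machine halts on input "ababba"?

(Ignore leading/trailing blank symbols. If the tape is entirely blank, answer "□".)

Execution trace:
Initial: [r0]ababba
Step 1: δ(r0, a) = (r1, □, R) → □[r1]babba
Step 2: δ(r1, b) = (r1, □, L) → [r1]□□abba
Step 3: δ(r1, □) = (r2, b, L) → [r2]□b□abba
Step 4: δ(r2, □) = (r1, a, R) → a[r1]b□abba
Step 5: δ(r1, b) = (r1, □, L) → [r1]a□□abba
Step 6: δ(r1, a) = (rA, □, R) → □[rA]□□abba

The machine reaches the accept state rA and halts.

Final tape (ignoring leading/trailing blanks): abba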